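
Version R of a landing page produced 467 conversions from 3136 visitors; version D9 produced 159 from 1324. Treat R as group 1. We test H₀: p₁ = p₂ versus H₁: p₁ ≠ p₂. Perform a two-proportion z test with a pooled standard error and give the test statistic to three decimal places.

p̂₁ = 467/3136 ≈ 0.148916, p̂₂ = 159/1324 ≈ 0.120091.
Pooled p̂ = (467+159)/(3136+1324) = 626/4460 = 0.140359.
SE = √(p̂(1−p̂)(1/n₁+1/n₂)) = √(0.140359·0.859641·0.00107416) = √(0.000129607) = 0.011384.
z = (0.148916 − 0.120091)/0.011384 = 0.028825/0.011384 = 2.532.

z = 2.532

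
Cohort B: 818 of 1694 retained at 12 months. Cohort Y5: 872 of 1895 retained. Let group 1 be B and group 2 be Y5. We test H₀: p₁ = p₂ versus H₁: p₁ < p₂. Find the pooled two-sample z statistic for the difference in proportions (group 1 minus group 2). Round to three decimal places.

z = 1.361

p̂₁ = 818/1694 ≈ 0.48288, p̂₂ = 872/1895 ≈ 0.46016.
Pooled p̂ = (818+872)/(1694+1895) = 1690/3589 = 0.47088.
SE = √(p̂(1−p̂)(1/n₁+1/n₂)) = √(0.47088·0.52912·0.00111802) = √(0.000278558) = 0.01669.
z = (0.48288 − 0.46016)/0.01669 = 0.02272/0.01669 = 1.361.
p-value = P(Z < 1.361) ≈ 0.9133.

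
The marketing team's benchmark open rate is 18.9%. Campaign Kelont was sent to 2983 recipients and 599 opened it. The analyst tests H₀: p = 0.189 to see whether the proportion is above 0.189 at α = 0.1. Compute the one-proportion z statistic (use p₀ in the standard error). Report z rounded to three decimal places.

p̂ = 599/2983 ≈ 0.200805.
SE = √(p₀(1−p₀)/n) = √(0.15328/2983) = 0.007168.
z = (0.200805 − 0.189)/0.007168 = 0.011805/0.007168 = 1.647.
p-value = P(Z > 1.647) ≈ 0.0498. With α = 0.1, reject H₀.

z = 1.647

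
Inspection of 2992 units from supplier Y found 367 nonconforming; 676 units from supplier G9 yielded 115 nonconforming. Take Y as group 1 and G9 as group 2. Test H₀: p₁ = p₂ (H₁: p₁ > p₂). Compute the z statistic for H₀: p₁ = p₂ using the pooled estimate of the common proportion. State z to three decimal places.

z = -3.299

p̂₁ = 367/2992 = 0.122660, p̂₂ = 115/676 = 0.170118.
Pooled p̂ = (367+115)/(2992+676) = 482/3668 = 0.131407.
SE = √(0.114139 × 0.00181351) = 0.014387.
z = (0.122660 − 0.170118)/0.014387 = -0.047458/0.014387 = -3.299.
p-value = P(Z > -3.299) ≈ 0.9995.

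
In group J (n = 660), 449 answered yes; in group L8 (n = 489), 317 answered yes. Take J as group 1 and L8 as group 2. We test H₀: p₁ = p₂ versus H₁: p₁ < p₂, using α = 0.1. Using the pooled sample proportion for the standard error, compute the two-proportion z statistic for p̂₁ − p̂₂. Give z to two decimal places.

p̂₁ = 449/660 = 0.6803, p̂₂ = 317/489 = 0.6483.
Pooled p̂ = (449+317)/(660+489) = 766/1149 = 0.6667.
SE = √(0.222222 × 0.00356014) = 0.0281.
z = (0.6803 − 0.6483)/0.0281 = 0.0320/0.0281 = 1.14.
p-value = P(Z < 1.139) ≈ 0.8727, so at α = 0.1 we fail to reject H₀.

z = 1.14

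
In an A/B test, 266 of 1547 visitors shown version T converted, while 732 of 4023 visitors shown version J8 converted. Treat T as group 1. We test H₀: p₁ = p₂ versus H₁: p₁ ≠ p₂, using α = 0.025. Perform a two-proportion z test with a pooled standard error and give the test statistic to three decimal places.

p̂₁ = 266/1547 = 0.17195, p̂₂ = 732/4023 = 0.18195.
Pooled p̂ = (266+732)/(1547+4023) = 998/5570 = 0.17917.
SE = √(0.147071 × 0.000894983) = 0.01147.
z = (0.17195 − 0.18195)/0.01147 = -0.01000/0.01147 = -0.872.
p-value = 2·P(Z > 0.872) ≈ 0.3830; since p > α = 0.025, fail to reject H₀.

z = -0.872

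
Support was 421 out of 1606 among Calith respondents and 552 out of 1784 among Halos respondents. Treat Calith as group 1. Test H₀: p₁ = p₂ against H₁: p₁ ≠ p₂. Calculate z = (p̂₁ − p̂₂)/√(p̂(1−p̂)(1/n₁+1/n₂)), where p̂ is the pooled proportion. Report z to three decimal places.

z = -3.038

p̂₁ = 421/1606 = 0.262142, p̂₂ = 552/1784 = 0.309417.
Pooled p̂ = (421+552)/(1606+1784) = 973/3390 = 0.287021.
SE = √(p̂(1−p̂)(1/n₁+1/n₂)) = √(0.287021·0.712979·0.0011832) = √(0.00024213) = 0.015561.
z = (0.262142 − 0.309417)/0.015561 = -0.047275/0.015561 = -3.038.
Two-sided p-value ≈ 2·Φ(−3.038) = 0.0024.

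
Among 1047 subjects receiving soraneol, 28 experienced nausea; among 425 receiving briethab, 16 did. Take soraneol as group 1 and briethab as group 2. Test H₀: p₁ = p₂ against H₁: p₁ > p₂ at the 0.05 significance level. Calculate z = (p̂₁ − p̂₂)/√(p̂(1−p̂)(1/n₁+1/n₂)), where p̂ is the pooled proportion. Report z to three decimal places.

z = -1.113

p̂₁ = 28/1047 = 0.026743, p̂₂ = 16/425 = 0.037647.
Pooled p̂ = (28+16)/(1047+425) = 44/1472 = 0.029891.
SE = √(p̂(1−p̂)(1/n₁+1/n₂)) = √(0.029891·0.970109·0.00330805) = √(9.59262e-05) = 0.009794.
z = (0.026743 − 0.037647)/0.009794 = -0.010904/0.009794 = -1.113.
p-value = P(Z > -1.113) ≈ 0.8672; since p > α = 0.05, fail to reject H₀.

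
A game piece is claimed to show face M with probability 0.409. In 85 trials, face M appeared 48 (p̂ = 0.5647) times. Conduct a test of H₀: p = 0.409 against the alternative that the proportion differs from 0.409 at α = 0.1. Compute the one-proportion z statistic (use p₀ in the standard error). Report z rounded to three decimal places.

z = 2.920

p̂ = 48/85 = 0.56471.
Under H₀, SE = √(0.409·0.591/85) = √(0.00284375) = 0.05333.
z = (0.56471 − 0.409)/0.05333 = 0.15571/0.05333 = 2.920.
p-value = 2·P(Z > 2.920) ≈ 0.0035; since p < α = 0.1, reject H₀.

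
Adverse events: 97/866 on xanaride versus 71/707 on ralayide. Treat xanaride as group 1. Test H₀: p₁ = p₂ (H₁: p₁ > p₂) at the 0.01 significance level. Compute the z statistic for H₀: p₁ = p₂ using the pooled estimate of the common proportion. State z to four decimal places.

z = 0.7400

p̂₁ = 97/866 ≈ 0.112009, p̂₂ = 71/707 ≈ 0.100424.
Pooled p̂ = (97+71)/(866+707) = 168/1573 = 0.106802.
SE = √(p̂(1−p̂)(1/n₁+1/n₂)) = √(0.106802·0.893198·0.00256916) = √(0.000245087) = 0.015655.
z = (0.112009 − 0.100424)/0.015655 = 0.011585/0.015655 = 0.7400.
p-value = P(Z > 0.740) ≈ 0.2296, so at α = 0.01 we fail to reject H₀.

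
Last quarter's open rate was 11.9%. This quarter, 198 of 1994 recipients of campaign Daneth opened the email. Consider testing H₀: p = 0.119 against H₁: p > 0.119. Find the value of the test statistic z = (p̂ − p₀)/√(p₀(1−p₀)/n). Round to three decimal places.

p̂ = 198/1994 ≈ 0.09930.
SE = √(p₀(1−p₀)/n) = √(0.10484/1994) = 0.00725.
z = (0.09930 − 0.119)/0.00725 = -0.01970/0.00725 = -2.717.
p-value = P(Z > -2.717) ≈ 0.9967.

z = -2.717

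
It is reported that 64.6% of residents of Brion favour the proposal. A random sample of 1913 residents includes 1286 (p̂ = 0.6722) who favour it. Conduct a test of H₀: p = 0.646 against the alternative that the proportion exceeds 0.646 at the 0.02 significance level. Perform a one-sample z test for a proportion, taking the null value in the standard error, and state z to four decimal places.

z = 2.4002

p̂ = 1286/1913 = 0.6722426.
Standard error under H₀: √(0.646×0.354/1913) = 0.0109335.
z = (0.6722426 − 0.646)/0.0109335 = 0.0262426/0.0109335 = 2.4002.
p-value = P(Z > 2.400) ≈ 0.0082, so at α = 0.02 we reject H₀.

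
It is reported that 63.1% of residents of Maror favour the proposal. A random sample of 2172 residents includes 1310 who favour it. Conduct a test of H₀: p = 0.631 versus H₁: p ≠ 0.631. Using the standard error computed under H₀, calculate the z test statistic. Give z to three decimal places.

p̂ = 1310/2172 ≈ 0.603131.
Standard error under H₀: √(0.631×0.369/2172) = 0.010354.
z = (0.603131 − 0.631)/0.010354 = -0.027869/0.010354 = -2.692.

z = -2.692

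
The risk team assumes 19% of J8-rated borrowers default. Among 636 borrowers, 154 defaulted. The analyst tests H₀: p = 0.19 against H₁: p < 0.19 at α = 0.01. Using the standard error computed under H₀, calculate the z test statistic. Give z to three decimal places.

z = 3.352

p̂ = 154/636 = 0.242138.
Under H₀, SE = √(0.19·0.81/636) = √(0.000241981) = 0.015556.
z = (0.242138 − 0.19)/0.015556 = 0.052138/0.015556 = 3.352.
p-value = P(Z < 3.352) ≈ 0.9996, so at α = 0.01 we fail to reject H₀.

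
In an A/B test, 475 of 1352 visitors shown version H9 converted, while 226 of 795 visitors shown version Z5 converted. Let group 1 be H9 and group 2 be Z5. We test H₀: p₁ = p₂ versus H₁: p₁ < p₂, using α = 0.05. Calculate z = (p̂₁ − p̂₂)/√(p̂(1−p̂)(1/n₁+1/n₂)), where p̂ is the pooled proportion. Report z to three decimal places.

z = 3.199

p̂₁ = 475/1352 ≈ 0.35133, p̂₂ = 226/795 ≈ 0.28428.
Pooled p̂ = (475+226)/(1352+795) = 701/2147 = 0.32650.
SE = √(p̂(1−p̂)(1/n₁+1/n₂)) = √(0.32650·0.67350·0.00199751) = √(0.000439249) = 0.02096.
z = (0.35133 − 0.28428)/0.02096 = 0.06705/0.02096 = 3.199.
p-value = P(Z < 3.199) ≈ 0.9993. With α = 0.05, fail to reject H₀.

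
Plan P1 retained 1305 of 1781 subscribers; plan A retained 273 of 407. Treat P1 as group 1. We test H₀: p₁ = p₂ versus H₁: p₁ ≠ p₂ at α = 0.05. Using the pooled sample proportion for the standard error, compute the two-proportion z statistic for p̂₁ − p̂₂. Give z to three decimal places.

p̂₁ = 1305/1781 = 0.732734, p̂₂ = 273/407 = 0.670762.
Pooled p̂ = (1305+273)/(1781+407) = 1578/2188 = 0.721207.
SE = √(0.201068 × 0.00301848) = 0.024636.
z = (0.732734 − 0.670762)/0.024636 = 0.061972/0.024636 = 2.516.
Two-sided p-value ≈ 2·Φ(−2.516) = 0.0119. With α = 0.05, reject H₀.

z = 2.516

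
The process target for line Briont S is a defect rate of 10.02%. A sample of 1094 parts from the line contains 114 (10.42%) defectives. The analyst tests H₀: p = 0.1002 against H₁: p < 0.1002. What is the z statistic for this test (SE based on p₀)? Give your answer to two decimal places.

p̂ = 114/1094 = 0.1042.
Standard error under H₀: √(0.1002×0.8998/1094) = 0.0091.
z = (0.1042 − 0.1002)/0.0091 = 0.0040/0.0091 = 0.44.
p-value = P(Z < 0.441) ≈ 0.6704.

z = 0.44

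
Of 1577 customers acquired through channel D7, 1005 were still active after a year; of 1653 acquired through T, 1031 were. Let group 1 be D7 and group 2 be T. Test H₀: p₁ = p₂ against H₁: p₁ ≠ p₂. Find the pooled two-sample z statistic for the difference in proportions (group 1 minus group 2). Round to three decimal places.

p̂₁ = 1005/1577 = 0.63729, p̂₂ = 1031/1653 = 0.62371.
Pooled p̂ = (1005+1031)/(1577+1653) = 2036/3230 = 0.63034.
SE = √(p̂(1−p̂)(1/n₁+1/n₂)) = √(0.63034·0.36966·0.00123908) = √(0.000288719) = 0.01699.
z = (0.63729 − 0.62371)/0.01699 = 0.01358/0.01699 = 0.799.

z = 0.799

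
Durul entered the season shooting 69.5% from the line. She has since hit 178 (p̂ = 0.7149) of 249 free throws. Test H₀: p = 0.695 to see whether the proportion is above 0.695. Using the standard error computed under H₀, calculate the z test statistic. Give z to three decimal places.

z = 0.681

p̂ = 178/249 = 0.71486.
SE = √(p₀(1−p₀)/n) = √(0.21198/249) = 0.02918.
z = (0.71486 − 0.695)/0.02918 = 0.01986/0.02918 = 0.681.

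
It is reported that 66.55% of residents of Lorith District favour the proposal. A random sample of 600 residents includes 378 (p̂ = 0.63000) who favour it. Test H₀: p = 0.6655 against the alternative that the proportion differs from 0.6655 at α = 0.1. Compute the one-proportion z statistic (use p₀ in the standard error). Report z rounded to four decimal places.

p̂ = 378/600 = 0.630000.
Standard error under H₀: √(0.6655×0.3345/600) = 0.019262.
z = (0.630000 − 0.6655)/0.019262 = -0.035500/0.019262 = -1.8430.
p-value = 2·P(Z > 1.843) ≈ 0.0653. With α = 0.1, reject H₀.

z = -1.8430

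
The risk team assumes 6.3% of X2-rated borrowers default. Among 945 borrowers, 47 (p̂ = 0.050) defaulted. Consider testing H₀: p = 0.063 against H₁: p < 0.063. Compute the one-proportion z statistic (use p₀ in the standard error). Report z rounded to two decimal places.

p̂ = 47/945 = 0.0497.
SE = √(p₀(1−p₀)/n) = √(0.059031/945) = 0.0079.
z = (0.0497 − 0.063)/0.0079 = -0.0133/0.0079 = -1.68.

z = -1.68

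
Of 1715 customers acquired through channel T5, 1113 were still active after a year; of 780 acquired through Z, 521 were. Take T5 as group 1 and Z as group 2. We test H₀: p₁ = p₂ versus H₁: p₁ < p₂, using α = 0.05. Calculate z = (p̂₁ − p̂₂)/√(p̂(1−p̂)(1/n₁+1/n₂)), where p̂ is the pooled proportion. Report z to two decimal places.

z = -0.92

p̂₁ = 1113/1715 ≈ 0.6490, p̂₂ = 521/780 ≈ 0.6679.
Pooled p̂ = (1113+521)/(1715+780) = 1634/2495 = 0.6549.
SE = √(0.226003 × 0.00186514) = 0.0205.
z = (0.6490 − 0.6679)/0.0205 = -0.0189/0.0205 = -0.92.
p-value = P(Z < -0.924) ≈ 0.1778. With α = 0.05, fail to reject H₀.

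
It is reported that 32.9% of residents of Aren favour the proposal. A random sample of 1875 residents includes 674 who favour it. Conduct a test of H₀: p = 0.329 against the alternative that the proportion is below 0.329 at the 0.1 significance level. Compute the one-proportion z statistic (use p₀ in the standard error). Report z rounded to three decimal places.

p̂ = 674/1875 = 0.35947.
Under H₀, SE = √(0.329·0.671/1875) = √(0.000117738) = 0.01085.
z = (0.35947 − 0.329)/0.01085 = 0.03047/0.01085 = 2.808.
p-value = P(Z < 2.808) ≈ 0.9975. With α = 0.1, fail to reject H₀.

z = 2.808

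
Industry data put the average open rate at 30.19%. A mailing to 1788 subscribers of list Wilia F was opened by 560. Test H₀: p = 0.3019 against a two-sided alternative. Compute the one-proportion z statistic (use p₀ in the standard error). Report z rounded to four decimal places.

p̂ = 560/1788 ≈ 0.313199.
Under H₀, SE = √(0.3019·0.6981/1788) = √(0.000117873) = 0.010857.
z = (0.313199 − 0.3019)/0.010857 = 0.011299/0.010857 = 1.0407.
Two-sided p-value ≈ 2·Φ(−1.041) = 0.2980.

z = 1.0407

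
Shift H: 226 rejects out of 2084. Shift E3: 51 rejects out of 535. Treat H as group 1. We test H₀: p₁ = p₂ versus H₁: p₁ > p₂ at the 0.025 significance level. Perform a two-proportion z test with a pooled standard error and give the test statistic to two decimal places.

z = 0.88

p̂₁ = 226/2084 = 0.1084, p̂₂ = 51/535 = 0.0953.
Pooled p̂ = (226+51)/(2084+535) = 277/2619 = 0.1058.
SE = √(p̂(1−p̂)(1/n₁+1/n₂)) = √(0.1058·0.8942·0.00234901) = √(0.000222167) = 0.0149.
z = (0.1084 − 0.0953)/0.0149 = 0.0131/0.0149 = 0.88.
p-value = P(Z > 0.880) ≈ 0.1894. With α = 0.025, fail to reject H₀.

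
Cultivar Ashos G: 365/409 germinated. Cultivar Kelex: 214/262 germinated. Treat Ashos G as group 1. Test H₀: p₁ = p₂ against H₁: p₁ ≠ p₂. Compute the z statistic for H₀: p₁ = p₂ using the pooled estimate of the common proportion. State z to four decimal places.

z = 2.7785

p̂₁ = 365/409 ≈ 0.8924205, p̂₂ = 214/262 ≈ 0.8167939.
Pooled p̂ = (365+214)/(409+262) = 579/671 = 0.8628912.
SE = √(0.11831 × 0.00626178) = 0.0272182.
z = (0.8924205 − 0.8167939)/0.0272182 = 0.0756266/0.0272182 = 2.7785.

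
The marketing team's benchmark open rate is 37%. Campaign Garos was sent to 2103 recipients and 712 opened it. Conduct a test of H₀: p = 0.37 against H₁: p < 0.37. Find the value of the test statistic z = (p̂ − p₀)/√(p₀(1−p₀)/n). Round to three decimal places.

z = -2.986

p̂ = 712/2103 ≈ 0.33856.
Under H₀, SE = √(0.37·0.63/2103) = √(0.000110842) = 0.01053.
z = (0.33856 − 0.37)/0.01053 = -0.03144/0.01053 = -2.986.
p-value = P(Z < -2.986) ≈ 0.0014.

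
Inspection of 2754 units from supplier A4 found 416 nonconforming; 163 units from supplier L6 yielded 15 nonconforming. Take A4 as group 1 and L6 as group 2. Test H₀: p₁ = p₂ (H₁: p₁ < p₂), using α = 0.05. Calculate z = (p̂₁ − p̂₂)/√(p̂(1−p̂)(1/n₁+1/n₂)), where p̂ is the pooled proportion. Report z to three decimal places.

z = 2.064

p̂₁ = 416/2754 ≈ 0.151053, p̂₂ = 15/163 ≈ 0.092025.
Pooled p̂ = (416+15)/(2754+163) = 431/2917 = 0.147755.
SE = √(p̂(1−p̂)(1/n₁+1/n₂)) = √(0.147755·0.852245·0.00649808) = √(0.000818258) = 0.028605.
z = (0.151053 − 0.092025)/0.028605 = 0.059028/0.028605 = 2.064.
p-value = P(Z < 2.064) ≈ 0.9805, so at α = 0.05 we fail to reject H₀.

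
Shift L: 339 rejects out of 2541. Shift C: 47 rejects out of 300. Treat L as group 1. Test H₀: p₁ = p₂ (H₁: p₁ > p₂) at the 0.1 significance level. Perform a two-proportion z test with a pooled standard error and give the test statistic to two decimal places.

p̂₁ = 339/2541 ≈ 0.1334, p̂₂ = 47/300 ≈ 0.1567.
Pooled p̂ = (339+47)/(2541+300) = 386/2841 = 0.1359.
SE = √(0.117408 × 0.00372688) = 0.0209.
z = (0.1334 − 0.1567)/0.0209 = -0.0233/0.0209 = -1.11.
p-value = P(Z > -1.112) ≈ 0.8669; since p > α = 0.1, fail to reject H₀.

z = -1.11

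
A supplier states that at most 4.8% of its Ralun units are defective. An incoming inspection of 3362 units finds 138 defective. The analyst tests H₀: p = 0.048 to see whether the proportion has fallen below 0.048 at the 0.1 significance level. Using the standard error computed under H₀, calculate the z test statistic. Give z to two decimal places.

z = -1.89

p̂ = 138/3362 = 0.0410.
Under H₀, SE = √(0.048·0.952/3362) = √(1.35919e-05) = 0.0037.
z = (0.0410 − 0.048)/0.0037 = -0.0070/0.0037 = -1.89.
p-value = P(Z < -1.886) ≈ 0.0297. With α = 0.1, reject H₀.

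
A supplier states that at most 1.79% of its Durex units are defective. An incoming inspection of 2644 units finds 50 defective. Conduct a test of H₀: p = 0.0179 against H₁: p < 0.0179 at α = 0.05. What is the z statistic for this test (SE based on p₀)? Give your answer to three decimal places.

z = 0.392

p̂ = 50/2644 ≈ 0.018911.
Under H₀, SE = √(0.0179·0.9821/2644) = √(6.64886e-06) = 0.002579.
z = (0.018911 − 0.0179)/0.002579 = 0.001011/0.002579 = 0.392.
p-value = P(Z < 0.392) ≈ 0.6525; since p > α = 0.05, fail to reject H₀.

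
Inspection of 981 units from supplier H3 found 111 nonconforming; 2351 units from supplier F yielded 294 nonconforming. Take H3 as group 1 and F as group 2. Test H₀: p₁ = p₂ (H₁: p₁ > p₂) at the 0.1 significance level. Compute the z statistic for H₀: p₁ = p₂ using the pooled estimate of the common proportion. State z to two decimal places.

p̂₁ = 111/981 = 0.11315, p̂₂ = 294/2351 = 0.12505.
Pooled p̂ = (111+294)/(981+2351) = 405/3332 = 0.12155.
SE = √(p̂(1−p̂)(1/n₁+1/n₂)) = √(0.12155·0.87845·0.00144472) = √(0.000154259) = 0.01242.
z = (0.11315 − 0.12505)/0.01242 = -0.01190/0.01242 = -0.96.
p-value = P(Z > -0.958) ≈ 0.8311, so at α = 0.1 we fail to reject H₀.

z = -0.96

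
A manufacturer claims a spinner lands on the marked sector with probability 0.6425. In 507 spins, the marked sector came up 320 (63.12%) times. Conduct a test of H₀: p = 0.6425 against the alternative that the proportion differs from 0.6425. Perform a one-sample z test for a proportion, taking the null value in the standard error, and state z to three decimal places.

z = -0.533

p̂ = 320/507 ≈ 0.63116.
Standard error under H₀: √(0.6425×0.3575/507) = 0.02128.
z = (0.63116 − 0.6425)/0.02128 = -0.01134/0.02128 = -0.533.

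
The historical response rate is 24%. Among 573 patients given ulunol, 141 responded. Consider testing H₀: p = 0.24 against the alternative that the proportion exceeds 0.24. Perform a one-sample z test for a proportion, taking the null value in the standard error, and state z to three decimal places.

z = 0.340

p̂ = 141/573 ≈ 0.24607.
SE = √(p₀(1−p₀)/n) = √(0.1824/573) = 0.01784.
z = (0.24607 − 0.24)/0.01784 = 0.00607/0.01784 = 0.340.
p-value = P(Z > 0.340) ≈ 0.3668.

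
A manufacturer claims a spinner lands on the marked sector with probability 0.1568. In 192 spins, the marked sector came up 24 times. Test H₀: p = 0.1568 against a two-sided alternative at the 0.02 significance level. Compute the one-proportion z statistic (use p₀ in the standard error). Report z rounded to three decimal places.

z = -1.212

p̂ = 24/192 = 0.12500.
Standard error under H₀: √(0.1568×0.8432/192) = 0.02624.
z = (0.12500 − 0.1568)/0.02624 = -0.03180/0.02624 = -1.212.
Two-sided p-value ≈ 2·Φ(−1.212) = 0.2256, so at α = 0.02 we fail to reject H₀.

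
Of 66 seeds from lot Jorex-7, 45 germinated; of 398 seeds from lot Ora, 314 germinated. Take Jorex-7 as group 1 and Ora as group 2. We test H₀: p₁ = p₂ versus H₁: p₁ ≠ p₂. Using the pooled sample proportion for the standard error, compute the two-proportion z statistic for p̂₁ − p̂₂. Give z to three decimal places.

p̂₁ = 45/66 ≈ 0.68182, p̂₂ = 314/398 ≈ 0.78894.
Pooled p̂ = (45+314)/(66+398) = 359/464 = 0.77371.
SE = √(0.175085 × 0.0176641) = 0.05561.
z = (0.68182 − 0.78894)/0.05561 = -0.10712/0.05561 = -1.926.

z = -1.926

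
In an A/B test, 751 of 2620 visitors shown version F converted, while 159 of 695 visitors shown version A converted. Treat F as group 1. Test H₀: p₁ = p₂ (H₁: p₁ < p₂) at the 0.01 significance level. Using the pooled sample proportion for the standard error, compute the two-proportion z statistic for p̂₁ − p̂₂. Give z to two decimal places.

z = 3.04

p̂₁ = 751/2620 ≈ 0.2866, p̂₂ = 159/695 ≈ 0.2288.
Pooled p̂ = (751+159)/(2620+695) = 910/3315 = 0.2745.
SE = √(0.199154 × 0.00182053) = 0.0190.
z = (0.2866 − 0.2288)/0.0190 = 0.0578/0.0190 = 3.04.
p-value = P(Z < 3.039) ≈ 0.9988. With α = 0.01, fail to reject H₀.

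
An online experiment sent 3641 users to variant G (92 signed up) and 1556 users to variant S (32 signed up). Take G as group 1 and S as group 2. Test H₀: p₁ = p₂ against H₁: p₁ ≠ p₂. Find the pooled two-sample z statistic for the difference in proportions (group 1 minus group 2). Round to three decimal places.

p̂₁ = 92/3641 ≈ 0.02527, p̂₂ = 32/1556 ≈ 0.02057.
Pooled p̂ = (92+32)/(3641+1556) = 124/5197 = 0.02386.
SE = √(0.0232906 × 0.000917323) = 0.00462.
z = (0.02527 − 0.02057)/0.00462 = 0.00470/0.00462 = 1.017.
Two-sided p-value ≈ 2·Φ(−1.017) = 0.3090.

z = 1.017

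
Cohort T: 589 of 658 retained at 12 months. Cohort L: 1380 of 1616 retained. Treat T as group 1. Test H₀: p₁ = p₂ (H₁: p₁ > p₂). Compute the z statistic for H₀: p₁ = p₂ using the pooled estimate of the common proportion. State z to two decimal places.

z = 2.61

p̂₁ = 589/658 = 0.89514, p̂₂ = 1380/1616 = 0.85396.
Pooled p̂ = (589+1380)/(658+1616) = 1969/2274 = 0.86588.
SE = √(p̂(1−p̂)(1/n₁+1/n₂)) = √(0.86588·0.13412·0.00213857) = √(0.000248364) = 0.01576.
z = (0.89514 − 0.85396)/0.01576 = 0.04118/0.01576 = 2.61.
p-value = P(Z > 2.613) ≈ 0.0045.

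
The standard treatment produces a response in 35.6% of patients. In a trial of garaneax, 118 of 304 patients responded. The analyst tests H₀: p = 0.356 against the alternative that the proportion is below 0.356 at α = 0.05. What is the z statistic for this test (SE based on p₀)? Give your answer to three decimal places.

z = 1.171

p̂ = 118/304 ≈ 0.38816.
Standard error under H₀: √(0.356×0.644/304) = 0.02746.
z = (0.38816 − 0.356)/0.02746 = 0.03216/0.02746 = 1.171.
p-value = P(Z < 1.171) ≈ 0.8792; since p > α = 0.05, fail to reject H₀.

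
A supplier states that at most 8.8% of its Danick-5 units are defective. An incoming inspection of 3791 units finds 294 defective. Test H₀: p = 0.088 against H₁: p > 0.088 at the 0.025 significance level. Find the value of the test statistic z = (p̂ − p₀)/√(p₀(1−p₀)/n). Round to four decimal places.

p̂ = 294/3791 = 0.0775521.
Under H₀, SE = √(0.088·0.912/3791) = √(2.11701e-05) = 0.0046011.
z = (0.0775521 − 0.088)/0.0046011 = -0.0104479/0.0046011 = -2.2707.
p-value = P(Z > -2.271) ≈ 0.9884; since p > α = 0.025, fail to reject H₀.

z = -2.2707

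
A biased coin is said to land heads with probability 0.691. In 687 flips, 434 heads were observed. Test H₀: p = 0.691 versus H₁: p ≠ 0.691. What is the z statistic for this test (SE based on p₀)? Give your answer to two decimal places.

p̂ = 434/687 ≈ 0.63173.
Under H₀, SE = √(0.691·0.309/687) = √(0.000310799) = 0.01763.
z = (0.63173 − 0.691)/0.01763 = -0.05927/0.01763 = -3.36.

z = -3.36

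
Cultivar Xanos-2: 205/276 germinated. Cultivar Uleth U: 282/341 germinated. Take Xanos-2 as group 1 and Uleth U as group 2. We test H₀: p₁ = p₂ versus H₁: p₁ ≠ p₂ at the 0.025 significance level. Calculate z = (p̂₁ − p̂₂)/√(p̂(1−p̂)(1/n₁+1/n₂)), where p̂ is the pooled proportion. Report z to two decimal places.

p̂₁ = 205/276 ≈ 0.7428, p̂₂ = 282/341 ≈ 0.8270.
Pooled p̂ = (205+282)/(276+341) = 487/617 = 0.7893.
SE = √(0.166304 × 0.00655574) = 0.0330.
z = (0.7428 − 0.8270)/0.0330 = -0.0842/0.0330 = -2.55.
p-value = 2·P(Z > 2.551) ≈ 0.0107, so at α = 0.025 we reject H₀.

z = -2.55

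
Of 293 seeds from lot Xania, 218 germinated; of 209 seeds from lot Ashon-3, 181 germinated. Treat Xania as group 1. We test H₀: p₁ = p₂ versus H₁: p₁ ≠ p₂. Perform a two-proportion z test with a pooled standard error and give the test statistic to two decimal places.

p̂₁ = 218/293 ≈ 0.74403, p̂₂ = 181/209 ≈ 0.86603.
Pooled p̂ = (218+181)/(293+209) = 399/502 = 0.79482.
SE = √(0.163081 × 0.00819766) = 0.03656.
z = (0.74403 − 0.86603)/0.03656 = -0.12200/0.03656 = -3.34.
Two-sided p-value ≈ 2·Φ(−3.337) = 0.0008.

z = -3.34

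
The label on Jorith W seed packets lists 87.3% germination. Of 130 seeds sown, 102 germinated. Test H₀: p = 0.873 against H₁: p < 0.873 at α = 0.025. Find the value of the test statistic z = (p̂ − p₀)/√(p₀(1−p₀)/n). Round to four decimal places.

z = -3.0265

p̂ = 102/130 = 0.784615.
SE = √(p₀(1−p₀)/n) = √(0.11087/130) = 0.029204.
z = (0.784615 − 0.873)/0.029204 = -0.088385/0.029204 = -3.0265.
p-value = P(Z < -3.026) ≈ 0.0012. With α = 0.025, reject H₀.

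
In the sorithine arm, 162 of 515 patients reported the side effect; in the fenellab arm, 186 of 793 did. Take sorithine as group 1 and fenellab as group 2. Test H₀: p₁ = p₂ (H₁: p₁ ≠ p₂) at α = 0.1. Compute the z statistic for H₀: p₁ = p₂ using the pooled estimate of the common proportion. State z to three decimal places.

p̂₁ = 162/515 = 0.31456, p̂₂ = 186/793 = 0.23455.
Pooled p̂ = (162+186)/(515+793) = 348/1308 = 0.26606.
SE = √(0.19527 × 0.00320278) = 0.02501.
z = (0.31456 − 0.23455)/0.02501 = 0.08001/0.02501 = 3.199.
p-value = 2·P(Z > 3.199) ≈ 0.0014; since p < α = 0.1, reject H₀.

z = 3.199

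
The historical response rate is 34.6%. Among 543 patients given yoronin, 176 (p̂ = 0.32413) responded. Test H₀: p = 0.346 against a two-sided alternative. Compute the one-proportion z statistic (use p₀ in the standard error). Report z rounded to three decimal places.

p̂ = 176/543 = 0.32413.
SE = √(p₀(1−p₀)/n) = √(0.22628/543) = 0.02041.
z = (0.32413 − 0.346)/0.02041 = -0.02187/0.02041 = -1.072.
p-value = 2·P(Z > 1.072) ≈ 0.2839.

z = -1.072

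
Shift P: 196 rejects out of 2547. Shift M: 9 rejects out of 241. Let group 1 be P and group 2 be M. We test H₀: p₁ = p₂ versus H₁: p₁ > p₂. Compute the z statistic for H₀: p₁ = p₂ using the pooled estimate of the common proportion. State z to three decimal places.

p̂₁ = 196/2547 ≈ 0.07695, p̂₂ = 9/241 ≈ 0.03734.
Pooled p̂ = (196+9)/(2547+241) = 205/2788 = 0.07353.
SE = √(0.0681228 × 0.004542) = 0.01759.
z = (0.07695 − 0.03734)/0.01759 = 0.03961/0.01759 = 2.252.

z = 2.252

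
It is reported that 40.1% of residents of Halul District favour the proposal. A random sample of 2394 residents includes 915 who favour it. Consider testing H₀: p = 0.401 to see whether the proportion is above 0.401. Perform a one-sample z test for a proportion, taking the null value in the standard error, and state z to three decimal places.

p̂ = 915/2394 ≈ 0.382206.
Under H₀, SE = √(0.401·0.599/2394) = √(0.000100334) = 0.010017.
z = (0.382206 − 0.401)/0.010017 = -0.018794/0.010017 = -1.876.

z = -1.876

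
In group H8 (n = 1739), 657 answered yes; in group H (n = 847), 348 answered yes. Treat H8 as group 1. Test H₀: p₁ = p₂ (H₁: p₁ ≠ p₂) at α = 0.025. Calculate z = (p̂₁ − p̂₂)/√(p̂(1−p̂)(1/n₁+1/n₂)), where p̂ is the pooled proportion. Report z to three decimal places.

p̂₁ = 657/1739 = 0.37780, p̂₂ = 348/847 = 0.41086.
Pooled p̂ = (657+348)/(1739+847) = 1005/2586 = 0.38863.
SE = √(p̂(1−p̂)(1/n₁+1/n₂)) = √(0.38863·0.61137·0.00175568) = √(0.000417144) = 0.02042.
z = (0.37780 − 0.41086)/0.02042 = -0.03306/0.02042 = -1.619.
p-value = 2·P(Z > 1.619) ≈ 0.1055, so at α = 0.025 we fail to reject H₀.

z = -1.619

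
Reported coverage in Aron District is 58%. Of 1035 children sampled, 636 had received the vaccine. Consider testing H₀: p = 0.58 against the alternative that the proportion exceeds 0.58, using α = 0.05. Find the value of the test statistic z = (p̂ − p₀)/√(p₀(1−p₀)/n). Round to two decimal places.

z = 2.25

p̂ = 636/1035 = 0.6145.
Standard error under H₀: √(0.58×0.42/1035) = 0.0153.
z = (0.6145 − 0.58)/0.0153 = 0.0345/0.0153 = 2.25.
p-value = P(Z > 2.248) ≈ 0.0123. With α = 0.05, reject H₀.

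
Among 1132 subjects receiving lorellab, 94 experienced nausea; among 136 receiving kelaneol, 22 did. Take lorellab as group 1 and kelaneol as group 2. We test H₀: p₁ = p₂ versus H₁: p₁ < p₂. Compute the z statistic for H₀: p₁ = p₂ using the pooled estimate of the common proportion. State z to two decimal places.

z = -3.01

p̂₁ = 94/1132 ≈ 0.0830, p̂₂ = 22/136 ≈ 0.1618.
Pooled p̂ = (94+22)/(1132+136) = 116/1268 = 0.0915.
SE = √(0.0831136 × 0.00823633) = 0.0262.
z = (0.0830 − 0.1618)/0.0262 = -0.0788/0.0262 = -3.01.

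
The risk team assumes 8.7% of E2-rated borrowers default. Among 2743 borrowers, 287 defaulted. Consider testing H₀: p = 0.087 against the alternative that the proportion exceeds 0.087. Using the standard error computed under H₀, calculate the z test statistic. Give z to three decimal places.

p̂ = 287/2743 ≈ 0.104630.
Under H₀, SE = √(0.087·0.913/2743) = √(2.89577e-05) = 0.005381.
z = (0.104630 − 0.087)/0.005381 = 0.017630/0.005381 = 3.276.
p-value = P(Z > 3.276) ≈ 0.0005.

z = 3.276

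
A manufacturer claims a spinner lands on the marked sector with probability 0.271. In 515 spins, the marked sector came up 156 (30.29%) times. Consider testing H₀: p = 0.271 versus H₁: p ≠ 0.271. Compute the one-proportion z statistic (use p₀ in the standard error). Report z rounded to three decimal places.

z = 1.629

p̂ = 156/515 ≈ 0.30291.
SE = √(p₀(1−p₀)/n) = √(0.19756/515) = 0.01959.
z = (0.30291 − 0.271)/0.01959 = 0.03191/0.01959 = 1.629.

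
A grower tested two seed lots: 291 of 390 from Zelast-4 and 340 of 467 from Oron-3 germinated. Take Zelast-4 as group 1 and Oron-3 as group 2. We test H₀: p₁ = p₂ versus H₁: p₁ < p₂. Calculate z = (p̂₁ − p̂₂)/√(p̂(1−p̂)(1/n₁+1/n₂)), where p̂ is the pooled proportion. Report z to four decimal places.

p̂₁ = 291/390 ≈ 0.746154, p̂₂ = 340/467 ≈ 0.728051.
Pooled p̂ = (291+340)/(390+467) = 631/857 = 0.736289.
SE = √(p̂(1−p̂)(1/n₁+1/n₂)) = √(0.736289·0.263711·0.00470543) = √(0.000913641) = 0.030226.
z = (0.746154 − 0.728051)/0.030226 = 0.018103/0.030226 = 0.5989.

z = 0.5989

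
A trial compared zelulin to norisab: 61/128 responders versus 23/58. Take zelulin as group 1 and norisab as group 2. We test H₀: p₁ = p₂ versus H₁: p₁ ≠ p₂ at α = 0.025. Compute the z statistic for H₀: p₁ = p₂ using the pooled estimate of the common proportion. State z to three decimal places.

p̂₁ = 61/128 ≈ 0.47656, p̂₂ = 23/58 ≈ 0.39655.
Pooled p̂ = (61+23)/(128+58) = 84/186 = 0.45161.
SE = √(0.247659 × 0.0250539) = 0.07877.
z = (0.47656 − 0.39655)/0.07877 = 0.08001/0.07877 = 1.016.
p-value = 2·P(Z > 1.016) ≈ 0.3098; since p > α = 0.025, fail to reject H₀.

z = 1.016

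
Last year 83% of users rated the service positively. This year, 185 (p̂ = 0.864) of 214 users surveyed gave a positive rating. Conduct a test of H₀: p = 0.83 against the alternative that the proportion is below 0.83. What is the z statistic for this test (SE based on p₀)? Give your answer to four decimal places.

z = 1.3430

p̂ = 185/214 = 0.864486.
SE = √(p₀(1−p₀)/n) = √(0.1411/214) = 0.025678.
z = (0.864486 − 0.83)/0.025678 = 0.034486/0.025678 = 1.3430.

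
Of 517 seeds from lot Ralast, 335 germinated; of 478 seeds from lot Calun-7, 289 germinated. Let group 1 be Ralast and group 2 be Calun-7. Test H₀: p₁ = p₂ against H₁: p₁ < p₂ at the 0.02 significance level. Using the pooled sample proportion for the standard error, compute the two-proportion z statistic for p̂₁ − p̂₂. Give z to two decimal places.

z = 1.41

p̂₁ = 335/517 ≈ 0.6480, p̂₂ = 289/478 ≈ 0.6046.
Pooled p̂ = (335+289)/(517+478) = 624/995 = 0.6271.
SE = √(0.233837 × 0.00402629) = 0.0307.
z = (0.6480 − 0.6046)/0.0307 = 0.0434/0.0307 = 1.41.
p-value = P(Z < 1.413) ≈ 0.9212; since p > α = 0.02, fail to reject H₀.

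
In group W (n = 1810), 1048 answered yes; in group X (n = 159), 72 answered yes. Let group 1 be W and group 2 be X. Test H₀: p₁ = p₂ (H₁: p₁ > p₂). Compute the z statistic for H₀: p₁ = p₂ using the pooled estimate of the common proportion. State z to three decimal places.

p̂₁ = 1048/1810 ≈ 0.579006, p̂₂ = 72/159 ≈ 0.452830.
Pooled p̂ = (1048+72)/(1810+159) = 1120/1969 = 0.568817.
SE = √(p̂(1−p̂)(1/n₁+1/n₂)) = √(0.568817·0.431183·0.00684179) = √(0.00167805) = 0.040964.
z = (0.579006 − 0.452830)/0.040964 = 0.126176/0.040964 = 3.080.

z = 3.080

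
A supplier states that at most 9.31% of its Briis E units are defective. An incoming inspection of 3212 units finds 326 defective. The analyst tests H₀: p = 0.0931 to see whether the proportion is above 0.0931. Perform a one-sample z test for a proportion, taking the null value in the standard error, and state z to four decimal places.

p̂ = 326/3212 = 0.1014944.
Under H₀, SE = √(0.0931·0.9069/3212) = √(2.62865e-05) = 0.0051270.
z = (0.1014944 − 0.0931)/0.0051270 = 0.0083944/0.0051270 = 1.6373.
p-value = P(Z > 1.637) ≈ 0.0508.

z = 1.6373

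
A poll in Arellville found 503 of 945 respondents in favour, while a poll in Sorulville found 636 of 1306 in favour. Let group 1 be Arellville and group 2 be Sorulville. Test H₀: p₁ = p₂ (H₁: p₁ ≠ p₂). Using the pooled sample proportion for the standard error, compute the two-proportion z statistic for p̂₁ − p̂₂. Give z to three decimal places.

p̂₁ = 503/945 = 0.532275, p̂₂ = 636/1306 = 0.486983.
Pooled p̂ = (503+636)/(945+1306) = 1139/2251 = 0.505997.
SE = √(0.249964 × 0.0018239) = 0.021352.
z = (0.532275 − 0.486983)/0.021352 = 0.045292/0.021352 = 2.121.
Two-sided p-value ≈ 2·Φ(−2.121) = 0.0339.

z = 2.121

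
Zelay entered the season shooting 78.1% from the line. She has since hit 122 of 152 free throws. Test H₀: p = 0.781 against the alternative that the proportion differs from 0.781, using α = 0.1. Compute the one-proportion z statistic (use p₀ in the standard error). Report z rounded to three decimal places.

p̂ = 122/152 ≈ 0.80263.
SE = √(p₀(1−p₀)/n) = √(0.17104/152) = 0.03354.
z = (0.80263 − 0.781)/0.03354 = 0.02163/0.03354 = 0.645.
p-value = 2·P(Z > 0.645) ≈ 0.5190; since p > α = 0.1, fail to reject H₀.

z = 0.645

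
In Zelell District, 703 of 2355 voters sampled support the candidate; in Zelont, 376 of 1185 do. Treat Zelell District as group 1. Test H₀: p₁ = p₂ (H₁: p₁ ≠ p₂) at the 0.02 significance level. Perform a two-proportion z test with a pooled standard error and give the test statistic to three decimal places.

z = -1.146

p̂₁ = 703/2355 ≈ 0.29851, p̂₂ = 376/1185 ≈ 0.31730.
Pooled p̂ = (703+376)/(2355+1185) = 1079/3540 = 0.30480.
SE = √(p̂(1−p̂)(1/n₁+1/n₂)) = √(0.30480·0.69520·0.00126851) = √(0.000268795) = 0.01639.
z = (0.29851 − 0.31730)/0.01639 = -0.01879/0.01639 = -1.146.
p-value = 2·P(Z > 1.146) ≈ 0.2519, so at α = 0.02 we fail to reject H₀.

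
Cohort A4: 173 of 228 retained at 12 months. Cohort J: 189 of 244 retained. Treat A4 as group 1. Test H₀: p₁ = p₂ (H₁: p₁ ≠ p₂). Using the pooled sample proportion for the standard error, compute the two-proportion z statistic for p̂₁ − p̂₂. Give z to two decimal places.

p̂₁ = 173/228 ≈ 0.7588, p̂₂ = 189/244 ≈ 0.7746.
Pooled p̂ = (173+189)/(228+244) = 362/472 = 0.7669.
SE = √(p̂(1−p̂)(1/n₁+1/n₂)) = √(0.7669·0.2331·0.00848433) = √(0.00151647) = 0.0389.
z = (0.7588 − 0.7746)/0.0389 = -0.0158/0.0389 = -0.41.

z = -0.41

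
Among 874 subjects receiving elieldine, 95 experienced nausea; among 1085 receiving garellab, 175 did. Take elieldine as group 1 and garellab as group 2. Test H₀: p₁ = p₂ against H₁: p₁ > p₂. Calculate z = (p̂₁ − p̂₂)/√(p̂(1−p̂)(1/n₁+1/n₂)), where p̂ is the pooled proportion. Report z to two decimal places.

z = -3.36

p̂₁ = 95/874 = 0.10870, p̂₂ = 175/1085 = 0.16129.
Pooled p̂ = (95+175)/(874+1085) = 270/1959 = 0.13783.
SE = √(0.11883 × 0.00206582) = 0.01567.
z = (0.10870 − 0.16129)/0.01567 = -0.05259/0.01567 = -3.36.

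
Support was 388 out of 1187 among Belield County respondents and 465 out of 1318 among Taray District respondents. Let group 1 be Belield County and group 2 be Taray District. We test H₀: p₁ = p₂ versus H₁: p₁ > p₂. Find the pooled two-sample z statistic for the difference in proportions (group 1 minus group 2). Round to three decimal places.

z = -1.368

p̂₁ = 388/1187 ≈ 0.32687, p̂₂ = 465/1318 ≈ 0.35281.
Pooled p̂ = (388+465)/(1187+1318) = 853/2505 = 0.34052.
SE = √(0.224566 × 0.00160119) = 0.01896.
z = (0.32687 − 0.35281)/0.01896 = -0.02594/0.01896 = -1.368.
p-value = P(Z > -1.368) ≈ 0.9143.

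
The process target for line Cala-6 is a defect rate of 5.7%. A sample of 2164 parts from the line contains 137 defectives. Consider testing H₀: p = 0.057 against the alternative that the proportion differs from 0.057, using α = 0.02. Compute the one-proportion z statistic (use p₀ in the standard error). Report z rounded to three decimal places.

z = 1.266

p̂ = 137/2164 ≈ 0.063309.
Under H₀, SE = √(0.057·0.943/2164) = √(2.48387e-05) = 0.004984.
z = (0.063309 − 0.057)/0.004984 = 0.006309/0.004984 = 1.266.
Two-sided p-value ≈ 2·Φ(−1.266) = 0.2056. With α = 0.02, fail to reject H₀.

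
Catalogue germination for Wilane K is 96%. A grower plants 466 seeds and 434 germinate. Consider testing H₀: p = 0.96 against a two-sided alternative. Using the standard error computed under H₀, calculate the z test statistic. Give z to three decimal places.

p̂ = 434/466 ≈ 0.931330.
Standard error under H₀: √(0.96×0.04/466) = 0.009078.
z = (0.931330 − 0.96)/0.009078 = -0.028670/0.009078 = -3.158.

z = -3.158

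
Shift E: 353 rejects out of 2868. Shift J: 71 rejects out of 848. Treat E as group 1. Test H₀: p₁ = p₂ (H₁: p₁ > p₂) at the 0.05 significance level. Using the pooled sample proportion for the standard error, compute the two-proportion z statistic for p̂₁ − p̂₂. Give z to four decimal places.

p̂₁ = 353/2868 = 0.1230823, p̂₂ = 71/848 = 0.0837264.
Pooled p̂ = (353+71)/(2868+848) = 424/3716 = 0.1141012.
SE = √(p̂(1−p̂)(1/n₁+1/n₂)) = √(0.1141012·0.8858988·0.00152792) = √(0.000154445) = 0.0124276.
z = (0.1230823 − 0.0837264)/0.0124276 = 0.0393559/0.0124276 = 3.1668.
p-value = P(Z > 3.167) ≈ 0.0008, so at α = 0.05 we reject H₀.

z = 3.1668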